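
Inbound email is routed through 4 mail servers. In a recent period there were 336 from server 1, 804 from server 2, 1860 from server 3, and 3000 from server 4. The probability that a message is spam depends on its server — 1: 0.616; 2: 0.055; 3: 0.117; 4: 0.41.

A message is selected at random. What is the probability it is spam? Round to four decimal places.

Total: 336 + 804 + 1860 + 3000 = 6000.
P(1) = 336/6000 = 0.056. P(2) = 804/6000 = 0.134. P(3) = 1860/6000 = 0.31. P(4) = 3000/6000 = 0.5.
Using total probability over the partition,
P(S) = P(S|1)·P(1) + P(S|2)·P(2) + P(S|3)·P(3) + P(S|4)·P(4)
      = 0.616·0.056 + 0.055·0.134 + 0.117·0.31 + 0.41·0.5
      = 0.034496 + 0.00737 + 0.03627 + 0.205 = 0.283136

0.2831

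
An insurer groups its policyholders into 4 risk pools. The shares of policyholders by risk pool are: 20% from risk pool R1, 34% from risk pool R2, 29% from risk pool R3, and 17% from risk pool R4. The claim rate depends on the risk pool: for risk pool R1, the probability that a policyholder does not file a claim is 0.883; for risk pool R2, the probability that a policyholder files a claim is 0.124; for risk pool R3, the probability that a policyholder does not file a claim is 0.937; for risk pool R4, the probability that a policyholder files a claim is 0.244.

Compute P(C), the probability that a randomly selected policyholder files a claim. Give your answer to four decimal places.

P(C|R1) = 1 − 0.883 = 0.117.
P(C|R3) = 1 − 0.937 = 0.063.
P(C) = P(C|R1)·P(R1) + P(C|R2)·P(R2) + P(C|R3)·P(R3) + P(C|R4)·P(R4)
      = 0.117·0.2 + 0.124·0.34 + 0.063·0.29 + 0.244·0.17
      = 0.0234 + 0.04216 + 0.01827 + 0.04148 = 0.12531

0.1253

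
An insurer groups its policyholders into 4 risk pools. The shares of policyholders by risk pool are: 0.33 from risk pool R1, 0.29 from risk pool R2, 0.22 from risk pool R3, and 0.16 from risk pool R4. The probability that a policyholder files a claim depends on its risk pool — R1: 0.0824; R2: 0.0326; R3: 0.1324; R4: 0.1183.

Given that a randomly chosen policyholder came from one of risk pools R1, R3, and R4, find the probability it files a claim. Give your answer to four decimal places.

P(C|S) ≈ 0.1060

Let S = {R1, R3, R4}.
P(S) = 0.33 + 0.22 + 0.16 = 0.71.
P(C ∩ S) = 0.0824·0.33 + 0.1324·0.22 + 0.1183·0.16 = 0.027192 + 0.029128 + 0.018928 = 0.075248.
P(C | S) = 0.075248 / 0.71 = 0.105983…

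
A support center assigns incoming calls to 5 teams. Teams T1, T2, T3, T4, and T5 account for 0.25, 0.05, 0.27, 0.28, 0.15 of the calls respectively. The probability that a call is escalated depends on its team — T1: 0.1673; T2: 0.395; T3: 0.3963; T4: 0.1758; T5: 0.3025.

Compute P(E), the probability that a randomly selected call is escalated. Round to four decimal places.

P(E) = P(E|T1)·P(T1) + P(E|T2)·P(T2) + P(E|T3)·P(T3) + P(E|T4)·P(T4) + P(E|T5)·P(T5)
      = 0.1673·0.25 + 0.395·0.05 + 0.3963·0.27 + 0.1758·0.28 + 0.3025·0.15
      = 0.041825 + 0.01975 + 0.107001 + 0.049224 + 0.045375 = 0.263175

P(E) ≈ 0.2632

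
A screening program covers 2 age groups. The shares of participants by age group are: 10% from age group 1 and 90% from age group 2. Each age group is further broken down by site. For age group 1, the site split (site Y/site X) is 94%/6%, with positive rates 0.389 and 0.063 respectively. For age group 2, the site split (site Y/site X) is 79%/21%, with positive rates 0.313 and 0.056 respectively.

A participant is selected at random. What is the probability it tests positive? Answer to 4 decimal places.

0.2701

P(T|1) = 0.94·0.389 + 0.06·0.063 = 0.36566 + 0.00378 = 0.36944
P(T|2) = 0.79·0.313 + 0.21·0.056 = 0.24727 + 0.01176 = 0.25903
By total probability over the outer partition,
P(T) = 0.1·0.36944 + 0.9·0.25903
      = 0.036944 + 0.233127 = 0.270071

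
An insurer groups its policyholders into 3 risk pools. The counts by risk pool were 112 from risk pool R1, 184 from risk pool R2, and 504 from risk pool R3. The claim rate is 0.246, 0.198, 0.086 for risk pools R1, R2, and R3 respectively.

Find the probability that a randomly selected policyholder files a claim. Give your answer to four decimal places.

Total: 112 + 184 + 504 = 800.
P(R1) = 112/800 = 0.14. P(R2) = 184/800 = 0.23. P(R3) = 504/800 = 0.63.
P(C) = P(C|R1)·P(R1) + P(C|R2)·P(R2) + P(C|R3)·P(R3)
      = 0.246·0.14 + 0.198·0.23 + 0.086·0.63
      = 0.03444 + 0.04554 + 0.05418 = 0.13416

P(C) ≈ 0.1342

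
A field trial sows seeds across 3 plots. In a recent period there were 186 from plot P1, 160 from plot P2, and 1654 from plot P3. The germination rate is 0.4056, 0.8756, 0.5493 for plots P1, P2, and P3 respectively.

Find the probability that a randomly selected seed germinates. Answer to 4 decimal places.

0.5620

Total: 186 + 160 + 1654 = 2000.
P(P1) = 186/2000 = 0.093. P(P2) = 160/2000 = 0.08. P(P3) = 1654/2000 = 0.827.
P(G) = P(G|P1)·P(P1) + P(G|P2)·P(P2) + P(G|P3)·P(P3)
      = 0.4056·0.093 + 0.8756·0.08 + 0.5493·0.827
      = 0.0377208 + 0.070048 + 0.4542711 = 0.5620399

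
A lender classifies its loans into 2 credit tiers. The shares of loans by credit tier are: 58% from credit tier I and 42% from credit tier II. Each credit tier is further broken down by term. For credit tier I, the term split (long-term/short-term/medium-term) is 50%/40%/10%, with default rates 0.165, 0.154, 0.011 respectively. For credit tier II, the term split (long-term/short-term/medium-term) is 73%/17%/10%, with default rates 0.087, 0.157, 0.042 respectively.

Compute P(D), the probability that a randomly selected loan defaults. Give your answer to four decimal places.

0.1239

P(D|I) = 0.5·0.165 + 0.4·0.154 + 0.1·0.011 = 0.0825 + 0.0616 + 0.0011 = 0.1452
P(D|II) = 0.73·0.087 + 0.17·0.157 + 0.1·0.042 = 0.06351 + 0.02669 + 0.0042 = 0.0944
By total probability over the outer partition,
P(D) = 0.58·0.1452 + 0.42·0.0944
      = 0.084216 + 0.039648 = 0.123864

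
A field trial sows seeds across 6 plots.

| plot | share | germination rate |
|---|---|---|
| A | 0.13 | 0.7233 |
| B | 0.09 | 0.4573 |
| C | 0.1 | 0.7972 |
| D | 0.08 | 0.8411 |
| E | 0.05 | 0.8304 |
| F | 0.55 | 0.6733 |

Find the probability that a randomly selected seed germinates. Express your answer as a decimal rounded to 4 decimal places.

P(G) ≈ 0.6940

P(G) = P(G|A)·P(A) + P(G|B)·P(B) + P(G|C)·P(C) + P(G|D)·P(D) + P(G|E)·P(E) + P(G|F)·P(F)
      = 0.7233·0.13 + 0.4573·0.09 + 0.7972·0.1 + 0.8411·0.08 + 0.8304·0.05 + 0.6733·0.55
      = 0.094029 + 0.041157 + 0.07972 + 0.067288 + 0.04152 + 0.370315 = 0.694029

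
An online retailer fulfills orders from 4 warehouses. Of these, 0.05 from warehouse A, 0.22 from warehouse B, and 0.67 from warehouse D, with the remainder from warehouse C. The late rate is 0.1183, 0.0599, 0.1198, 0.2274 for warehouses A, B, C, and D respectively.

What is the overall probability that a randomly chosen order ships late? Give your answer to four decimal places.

P(C) = 1 − (0.05 + 0.22 + 0.67) = 0.06.
Using total probability over the partition,
P(L) = P(L|A)·P(A) + P(L|B)·P(B) + P(L|C)·P(C) + P(L|D)·P(D)
      = 0.1183·0.05 + 0.0599·0.22 + 0.1198·0.06 + 0.2274·0.67
      = 0.005915 + 0.013178 + 0.007188 + 0.152358 = 0.178639

P(L) ≈ 0.1786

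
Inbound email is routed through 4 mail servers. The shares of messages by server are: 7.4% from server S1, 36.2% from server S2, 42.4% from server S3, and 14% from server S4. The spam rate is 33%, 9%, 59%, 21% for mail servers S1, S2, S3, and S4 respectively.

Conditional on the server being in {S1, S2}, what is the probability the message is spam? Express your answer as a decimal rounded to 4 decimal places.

Let J = {S1, S2}.
P(J) = 0.074 + 0.362 = 0.436.
P(S ∩ J) = 0.33·0.074 + 0.09·0.362 = 0.02442 + 0.03258 = 0.057.
P(S | J) = 0.057 / 0.436 = 0.130734…

P(S|J) ≈ 0.1307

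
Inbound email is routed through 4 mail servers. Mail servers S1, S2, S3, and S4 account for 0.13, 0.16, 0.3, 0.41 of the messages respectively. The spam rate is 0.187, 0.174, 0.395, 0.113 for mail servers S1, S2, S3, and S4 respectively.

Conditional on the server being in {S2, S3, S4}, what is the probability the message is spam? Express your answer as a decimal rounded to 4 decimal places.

Let J = {S2, S3, S4}.
P(J) = 0.16 + 0.3 + 0.41 = 0.87.
P(S ∩ J) = 0.174·0.16 + 0.395·0.3 + 0.113·0.41 = 0.02784 + 0.1185 + 0.04633 = 0.19267.
P(S | J) = 0.19267 / 0.87 = 0.221460…

0.2215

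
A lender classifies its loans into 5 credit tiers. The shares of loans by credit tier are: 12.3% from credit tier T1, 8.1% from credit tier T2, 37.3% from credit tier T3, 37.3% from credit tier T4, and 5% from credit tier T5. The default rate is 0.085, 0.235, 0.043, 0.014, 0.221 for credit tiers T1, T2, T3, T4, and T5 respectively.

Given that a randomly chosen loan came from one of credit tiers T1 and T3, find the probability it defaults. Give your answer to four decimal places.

Let S = {T1, T3}.
P(S) = 0.123 + 0.373 = 0.496.
P(D ∩ S) = 0.085·0.123 + 0.043·0.373 = 0.010455 + 0.016039 = 0.026494.
P(D | S) = 0.026494 / 0.496 = 0.053415…

P(D|S) ≈ 0.0534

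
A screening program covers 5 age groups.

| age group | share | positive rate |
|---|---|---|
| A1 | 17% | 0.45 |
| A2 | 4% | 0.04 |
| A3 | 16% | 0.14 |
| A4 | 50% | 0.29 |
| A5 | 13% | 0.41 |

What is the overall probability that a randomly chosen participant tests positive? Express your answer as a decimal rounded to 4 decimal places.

P(T) ≈ 0.2988

By the law of total probability,
P(T) = P(T|A1)·P(A1) + P(T|A2)·P(A2) + P(T|A3)·P(A3) + P(T|A4)·P(A4) + P(T|A5)·P(A5)
      = 0.45·0.17 + 0.04·0.04 + 0.14·0.16 + 0.29·0.5 + 0.41·0.13
      = 0.0765 + 0.0016 + 0.0224 + 0.145 + 0.0533 = 0.2988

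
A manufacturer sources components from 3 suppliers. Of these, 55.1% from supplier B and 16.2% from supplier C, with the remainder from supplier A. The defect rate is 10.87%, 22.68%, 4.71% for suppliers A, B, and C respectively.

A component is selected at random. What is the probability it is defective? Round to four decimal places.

P(A) = 1 − (0.551 + 0.162) = 0.287.
By the law of total probability,
P(D) = P(D|A)·P(A) + P(D|B)·P(B) + P(D|C)·P(C)
      = 0.1087·0.287 + 0.2268·0.551 + 0.0471·0.162
      = 0.0311969 + 0.1249668 + 0.0076302 = 0.1637939

0.1638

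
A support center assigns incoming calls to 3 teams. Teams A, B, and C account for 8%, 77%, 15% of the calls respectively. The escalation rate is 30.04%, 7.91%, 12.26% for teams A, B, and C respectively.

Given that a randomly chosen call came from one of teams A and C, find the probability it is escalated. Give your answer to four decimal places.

Let S = {A, C}.
P(S) = 0.08 + 0.15 = 0.23.
P(E ∩ S) = 0.3004·0.08 + 0.1226·0.15 = 0.024032 + 0.01839 = 0.042422.
P(E | S) = 0.042422 / 0.23 = 0.184443…

0.1844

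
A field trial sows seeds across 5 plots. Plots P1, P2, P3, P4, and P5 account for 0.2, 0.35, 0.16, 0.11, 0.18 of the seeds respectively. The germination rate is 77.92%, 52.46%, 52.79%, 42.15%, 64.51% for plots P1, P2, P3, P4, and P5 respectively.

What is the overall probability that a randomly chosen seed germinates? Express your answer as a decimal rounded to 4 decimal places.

P(G) = P(G|P1)·P(P1) + P(G|P2)·P(P2) + P(G|P3)·P(P3) + P(G|P4)·P(P4) + P(G|P5)·P(P5)
      = 0.7792·0.2 + 0.5246·0.35 + 0.5279·0.16 + 0.4215·0.11 + 0.6451·0.18
      = 0.15584 + 0.18361 + 0.084464 + 0.046365 + 0.116118 = 0.586397

P(G) ≈ 0.5864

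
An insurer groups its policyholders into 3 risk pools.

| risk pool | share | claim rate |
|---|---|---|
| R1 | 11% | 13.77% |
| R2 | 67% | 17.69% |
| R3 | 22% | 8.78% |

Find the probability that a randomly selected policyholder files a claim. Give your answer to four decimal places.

P(C) = P(C|R1)·P(R1) + P(C|R2)·P(R2) + P(C|R3)·P(R3)
      = 0.1377·0.11 + 0.1769·0.67 + 0.0878·0.22
      = 0.015147 + 0.118523 + 0.019316 = 0.152986

0.1530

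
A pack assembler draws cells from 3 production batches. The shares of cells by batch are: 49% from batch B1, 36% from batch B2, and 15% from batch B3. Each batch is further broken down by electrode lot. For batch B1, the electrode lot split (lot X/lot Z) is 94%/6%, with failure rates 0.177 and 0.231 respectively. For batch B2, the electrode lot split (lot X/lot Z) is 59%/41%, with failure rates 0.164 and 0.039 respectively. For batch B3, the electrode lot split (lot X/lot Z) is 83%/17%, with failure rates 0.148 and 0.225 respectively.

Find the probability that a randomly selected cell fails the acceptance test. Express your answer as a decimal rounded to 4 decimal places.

P(F|B1) = 0.94·0.177 + 0.06·0.231 = 0.16638 + 0.01386 = 0.18024
P(F|B2) = 0.59·0.164 + 0.41·0.039 = 0.09676 + 0.01599 = 0.11275
P(F|B3) = 0.83·0.148 + 0.17·0.225 = 0.12284 + 0.03825 = 0.16109
Then overall,
P(F) = 0.49·0.18024 + 0.36·0.11275 + 0.15·0.16109
      = 0.0883176 + 0.04059 + 0.0241635 = 0.1530711

P(F) ≈ 0.1531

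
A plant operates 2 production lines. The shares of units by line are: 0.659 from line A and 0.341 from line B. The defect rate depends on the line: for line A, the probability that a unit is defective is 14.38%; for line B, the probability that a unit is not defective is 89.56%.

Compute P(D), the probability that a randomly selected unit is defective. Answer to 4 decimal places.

P(D|B) = 1 − 0.8956 = 0.1044.
Summing over the partition,
P(D) = P(D|A)·P(A) + P(D|B)·P(B)
      = 0.1438·0.659 + 0.1044·0.341
      = 0.0947642 + 0.0356004 = 0.1303646

0.1304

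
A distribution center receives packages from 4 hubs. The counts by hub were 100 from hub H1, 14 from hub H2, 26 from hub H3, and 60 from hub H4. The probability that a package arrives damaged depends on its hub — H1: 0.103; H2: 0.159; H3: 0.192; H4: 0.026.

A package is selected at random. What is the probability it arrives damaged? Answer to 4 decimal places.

0.0954

Total: 100 + 14 + 26 + 60 = 200.
P(H1) = 100/200 = 0.5. P(H2) = 14/200 = 0.07. P(H3) = 26/200 = 0.13. P(H4) = 60/200 = 0.3.
Summing over the partition,
P(D) = P(D|H1)·P(H1) + P(D|H2)·P(H2) + P(D|H3)·P(H3) + P(D|H4)·P(H4)
      = 0.103·0.5 + 0.159·0.07 + 0.192·0.13 + 0.026·0.3
      = 0.0515 + 0.01113 + 0.02496 + 0.0078 = 0.09539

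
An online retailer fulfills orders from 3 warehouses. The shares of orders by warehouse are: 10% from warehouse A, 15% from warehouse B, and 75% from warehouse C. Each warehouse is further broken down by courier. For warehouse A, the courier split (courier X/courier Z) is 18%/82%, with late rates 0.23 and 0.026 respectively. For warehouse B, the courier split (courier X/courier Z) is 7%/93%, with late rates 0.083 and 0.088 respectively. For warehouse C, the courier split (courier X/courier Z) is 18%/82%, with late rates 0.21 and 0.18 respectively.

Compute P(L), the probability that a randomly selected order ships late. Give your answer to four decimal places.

P(L|A) = 0.18·0.23 + 0.82·0.026 = 0.0414 + 0.02132 = 0.06272
P(L|B) = 0.07·0.083 + 0.93·0.088 = 0.00581 + 0.08184 = 0.08765
P(L|C) = 0.18·0.21 + 0.82·0.18 = 0.0378 + 0.1476 = 0.1854
Then overall,
P(L) = 0.1·0.06272 + 0.15·0.08765 + 0.75·0.1854
      = 0.006272 + 0.0131475 + 0.13905 = 0.1584695

0.1585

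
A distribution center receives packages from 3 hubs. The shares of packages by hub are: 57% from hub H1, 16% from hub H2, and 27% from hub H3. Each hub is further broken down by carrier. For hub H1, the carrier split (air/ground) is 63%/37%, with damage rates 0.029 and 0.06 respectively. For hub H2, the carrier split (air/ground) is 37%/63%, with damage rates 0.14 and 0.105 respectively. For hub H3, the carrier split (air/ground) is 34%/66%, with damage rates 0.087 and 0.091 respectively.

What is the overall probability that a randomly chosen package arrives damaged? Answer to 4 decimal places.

P(D) ≈ 0.0661

P(D|H1) = 0.63·0.029 + 0.37·0.06 = 0.01827 + 0.0222 = 0.04047
P(D|H2) = 0.37·0.14 + 0.63·0.105 = 0.0518 + 0.06615 = 0.11795
P(D|H3) = 0.34·0.087 + 0.66·0.091 = 0.02958 + 0.06006 = 0.08964
By total probability over the outer partition,
P(D) = 0.57·0.04047 + 0.16·0.11795 + 0.27·0.08964
      = 0.0230679 + 0.018872 + 0.0242028 = 0.0661427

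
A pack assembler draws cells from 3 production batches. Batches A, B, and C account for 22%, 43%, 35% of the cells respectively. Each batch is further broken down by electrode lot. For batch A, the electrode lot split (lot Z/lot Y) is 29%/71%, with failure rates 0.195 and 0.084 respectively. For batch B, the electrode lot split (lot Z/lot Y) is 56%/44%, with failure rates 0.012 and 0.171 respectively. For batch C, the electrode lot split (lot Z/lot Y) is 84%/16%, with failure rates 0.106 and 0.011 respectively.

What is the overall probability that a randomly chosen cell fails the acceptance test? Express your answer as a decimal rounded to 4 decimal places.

0.0926

P(F|A) = 0.29·0.195 + 0.71·0.084 = 0.05655 + 0.05964 = 0.11619
P(F|B) = 0.56·0.012 + 0.44·0.171 = 0.00672 + 0.07524 = 0.08196
P(F|C) = 0.84·0.106 + 0.16·0.011 = 0.08904 + 0.00176 = 0.0908
By total probability over the outer partition,
P(F) = 0.22·0.11619 + 0.43·0.08196 + 0.35·0.0908
      = 0.0255618 + 0.0352428 + 0.03178 = 0.0925846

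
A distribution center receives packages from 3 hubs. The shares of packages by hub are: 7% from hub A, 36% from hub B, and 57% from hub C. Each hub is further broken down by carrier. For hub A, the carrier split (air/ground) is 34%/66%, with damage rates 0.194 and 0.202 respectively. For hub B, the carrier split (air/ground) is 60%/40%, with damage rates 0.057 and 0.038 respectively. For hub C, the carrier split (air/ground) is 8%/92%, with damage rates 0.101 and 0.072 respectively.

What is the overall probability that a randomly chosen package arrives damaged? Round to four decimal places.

P(D) ≈ 0.0741

P(D|A) = 0.34·0.194 + 0.66·0.202 = 0.06596 + 0.13332 = 0.19928
P(D|B) = 0.6·0.057 + 0.4·0.038 = 0.0342 + 0.0152 = 0.0494
P(D|C) = 0.08·0.101 + 0.92·0.072 = 0.00808 + 0.06624 = 0.07432
By total probability over the outer partition,
P(D) = 0.07·0.19928 + 0.36·0.0494 + 0.57·0.07432
      = 0.0139496 + 0.017784 + 0.0423624 = 0.074096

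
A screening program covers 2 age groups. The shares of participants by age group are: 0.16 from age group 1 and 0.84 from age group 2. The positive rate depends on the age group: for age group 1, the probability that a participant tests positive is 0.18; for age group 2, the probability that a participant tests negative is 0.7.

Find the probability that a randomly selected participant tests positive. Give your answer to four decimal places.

P(T) ≈ 0.2808

P(T|2) = 1 − 0.7 = 0.3.
P(T) = P(T|1)·P(1) + P(T|2)·P(2)
      = 0.18·0.16 + 0.3·0.84
      = 0.0288 + 0.252 = 0.2808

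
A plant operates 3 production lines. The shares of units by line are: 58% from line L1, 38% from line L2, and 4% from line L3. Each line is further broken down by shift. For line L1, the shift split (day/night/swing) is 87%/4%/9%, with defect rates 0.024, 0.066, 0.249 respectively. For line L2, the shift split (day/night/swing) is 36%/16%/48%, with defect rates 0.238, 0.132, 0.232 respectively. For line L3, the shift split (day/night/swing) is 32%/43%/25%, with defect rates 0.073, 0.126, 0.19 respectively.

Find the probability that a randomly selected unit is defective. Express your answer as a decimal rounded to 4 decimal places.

0.1145

P(D|L1) = 0.87·0.024 + 0.04·0.066 + 0.09·0.249 = 0.02088 + 0.00264 + 0.02241 = 0.04593
P(D|L2) = 0.36·0.238 + 0.16·0.132 + 0.48·0.232 = 0.08568 + 0.02112 + 0.11136 = 0.21816
P(D|L3) = 0.32·0.073 + 0.43·0.126 + 0.25·0.19 = 0.02336 + 0.05418 + 0.0475 = 0.12504
By total probability over the outer partition,
P(D) = 0.58·0.04593 + 0.38·0.21816 + 0.04·0.12504
      = 0.0266394 + 0.0829008 + 0.0050016 = 0.1145418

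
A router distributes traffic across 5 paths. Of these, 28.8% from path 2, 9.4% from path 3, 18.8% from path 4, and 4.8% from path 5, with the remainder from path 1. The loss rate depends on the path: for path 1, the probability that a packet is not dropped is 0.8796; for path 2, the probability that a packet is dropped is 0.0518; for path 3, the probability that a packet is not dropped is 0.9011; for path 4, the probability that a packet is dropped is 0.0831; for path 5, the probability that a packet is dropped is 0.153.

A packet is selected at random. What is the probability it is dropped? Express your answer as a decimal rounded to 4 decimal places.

P(1) = 1 − (0.288 + 0.094 + 0.188 + 0.048) = 0.382.
P(L|1) = 1 − 0.8796 = 0.1204.
P(L|3) = 1 − 0.9011 = 0.0989.
Using total probability over the partition,
P(L) = P(L|1)·P(1) + P(L|2)·P(2) + P(L|3)·P(3) + P(L|4)·P(4) + P(L|5)·P(5)
      = 0.1204·0.382 + 0.0518·0.288 + 0.0989·0.094 + 0.0831·0.188 + 0.153·0.048
      = 0.0459928 + 0.0149184 + 0.0092966 + 0.0156228 + 0.007344 = 0.0931746

0.0932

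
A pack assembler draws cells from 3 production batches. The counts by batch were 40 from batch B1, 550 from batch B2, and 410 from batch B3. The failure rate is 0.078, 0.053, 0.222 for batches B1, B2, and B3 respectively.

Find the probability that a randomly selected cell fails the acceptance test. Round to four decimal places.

P(F) ≈ 0.1233

Total: 40 + 550 + 410 = 1000.
P(B1) = 40/1000 = 0.04. P(B2) = 550/1000 = 0.55. P(B3) = 410/1000 = 0.41.
Summing over the partition,
P(F) = P(F|B1)·P(B1) + P(F|B2)·P(B2) + P(F|B3)·P(B3)
      = 0.078·0.04 + 0.053·0.55 + 0.222·0.41
      = 0.00312 + 0.02915 + 0.09102 = 0.12329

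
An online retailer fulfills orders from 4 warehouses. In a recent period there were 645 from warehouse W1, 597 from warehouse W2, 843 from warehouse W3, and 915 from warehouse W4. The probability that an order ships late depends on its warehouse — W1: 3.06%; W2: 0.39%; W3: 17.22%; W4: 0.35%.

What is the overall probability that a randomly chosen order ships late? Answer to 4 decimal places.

P(L) ≈ 0.0568

Total: 645 + 597 + 843 + 915 = 3000.
P(W1) = 645/3000 = 0.215. P(W2) = 597/3000 = 0.199. P(W3) = 843/3000 = 0.281. P(W4) = 915/3000 = 0.305.
By the law of total probability,
P(L) = P(L|W1)·P(W1) + P(L|W2)·P(W2) + P(L|W3)·P(W3) + P(L|W4)·P(W4)
      = 0.0306·0.215 + 0.0039·0.199 + 0.1722·0.281 + 0.0035·0.305
      = 0.006579 + 0.0007761 + 0.0483882 + 0.0010675 = 0.0568108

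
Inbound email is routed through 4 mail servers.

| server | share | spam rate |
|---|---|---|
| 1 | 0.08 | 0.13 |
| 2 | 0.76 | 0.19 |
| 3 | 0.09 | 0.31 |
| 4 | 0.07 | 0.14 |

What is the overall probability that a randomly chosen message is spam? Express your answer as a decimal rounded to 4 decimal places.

P(S) = P(S|1)·P(1) + P(S|2)·P(2) + P(S|3)·P(3) + P(S|4)·P(4)
      = 0.13·0.08 + 0.19·0.76 + 0.31·0.09 + 0.14·0.07
      = 0.0104 + 0.1444 + 0.0279 + 0.0098 = 0.1925

P(S) ≈ 0.1925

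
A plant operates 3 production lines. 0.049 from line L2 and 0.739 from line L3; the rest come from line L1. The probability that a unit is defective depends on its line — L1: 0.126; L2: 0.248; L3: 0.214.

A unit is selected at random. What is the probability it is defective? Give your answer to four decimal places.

0.1970

P(L1) = 1 − (0.049 + 0.739) = 0.212.
Using total probability over the partition,
P(D) = P(D|L1)·P(L1) + P(D|L2)·P(L2) + P(D|L3)·P(L3)
      = 0.126·0.212 + 0.248·0.049 + 0.214·0.739
      = 0.026712 + 0.012152 + 0.158146 = 0.19701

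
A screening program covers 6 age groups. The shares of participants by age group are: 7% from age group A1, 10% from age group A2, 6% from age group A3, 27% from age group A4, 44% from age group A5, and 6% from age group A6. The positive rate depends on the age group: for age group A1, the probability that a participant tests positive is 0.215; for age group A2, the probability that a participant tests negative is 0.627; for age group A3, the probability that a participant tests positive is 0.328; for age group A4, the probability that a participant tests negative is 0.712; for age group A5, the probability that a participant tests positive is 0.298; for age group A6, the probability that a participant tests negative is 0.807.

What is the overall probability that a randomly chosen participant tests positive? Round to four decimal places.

0.2925

P(T|A2) = 1 − 0.627 = 0.373.
P(T|A4) = 1 − 0.712 = 0.288.
P(T|A6) = 1 − 0.807 = 0.193.
Summing over the partition,
P(T) = P(T|A1)·P(A1) + P(T|A2)·P(A2) + P(T|A3)·P(A3) + P(T|A4)·P(A4) + P(T|A5)·P(A5) + P(T|A6)·P(A6)
      = 0.215·0.07 + 0.373·0.1 + 0.328·0.06 + 0.288·0.27 + 0.298·0.44 + 0.193·0.06
      = 0.01505 + 0.0373 + 0.01968 + 0.07776 + 0.13112 + 0.01158 = 0.29249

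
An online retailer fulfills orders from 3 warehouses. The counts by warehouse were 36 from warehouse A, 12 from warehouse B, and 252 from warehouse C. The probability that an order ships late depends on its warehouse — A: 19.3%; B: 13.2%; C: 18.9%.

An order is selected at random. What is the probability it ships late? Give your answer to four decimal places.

P(L) ≈ 0.1872

Total: 36 + 12 + 252 = 300.
P(A) = 36/300 = 0.12. P(B) = 12/300 = 0.04. P(C) = 252/300 = 0.84.
P(L) = P(L|A)·P(A) + P(L|B)·P(B) + P(L|C)·P(C)
      = 0.193·0.12 + 0.132·0.04 + 0.189·0.84
      = 0.02316 + 0.00528 + 0.15876 = 0.1872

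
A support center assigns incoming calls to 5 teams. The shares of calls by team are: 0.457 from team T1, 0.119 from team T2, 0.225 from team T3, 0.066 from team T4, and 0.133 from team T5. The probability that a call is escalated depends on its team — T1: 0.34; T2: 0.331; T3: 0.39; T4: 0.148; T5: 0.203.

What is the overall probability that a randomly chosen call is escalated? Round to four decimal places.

P(E) ≈ 0.3193

By the law of total probability,
P(E) = P(E|T1)·P(T1) + P(E|T2)·P(T2) + P(E|T3)·P(T3) + P(E|T4)·P(T4) + P(E|T5)·P(T5)
      = 0.34·0.457 + 0.331·0.119 + 0.39·0.225 + 0.148·0.066 + 0.203·0.133
      = 0.15538 + 0.039389 + 0.08775 + 0.009768 + 0.026999 = 0.319286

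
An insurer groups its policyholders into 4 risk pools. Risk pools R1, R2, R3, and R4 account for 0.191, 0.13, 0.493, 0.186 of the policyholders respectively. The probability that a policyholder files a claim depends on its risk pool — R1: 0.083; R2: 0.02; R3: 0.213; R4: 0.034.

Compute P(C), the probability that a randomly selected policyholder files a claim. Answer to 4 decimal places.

P(C) = P(C|R1)·P(R1) + P(C|R2)·P(R2) + P(C|R3)·P(R3) + P(C|R4)·P(R4)
      = 0.083·0.191 + 0.02·0.13 + 0.213·0.493 + 0.034·0.186
      = 0.015853 + 0.0026 + 0.105009 + 0.006324 = 0.129786

0.1298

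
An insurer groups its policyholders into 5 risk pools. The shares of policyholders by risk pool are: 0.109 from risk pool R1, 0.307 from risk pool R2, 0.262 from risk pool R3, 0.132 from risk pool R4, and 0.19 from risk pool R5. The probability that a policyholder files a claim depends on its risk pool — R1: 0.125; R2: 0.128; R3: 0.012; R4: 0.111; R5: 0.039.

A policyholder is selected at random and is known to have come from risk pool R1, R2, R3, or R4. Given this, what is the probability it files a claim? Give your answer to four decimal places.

Let S = {R1, R2, R3, R4}.
P(S) = 0.109 + 0.307 + 0.262 + 0.132 = 0.81.
P(C ∩ S) = 0.125·0.109 + 0.128·0.307 + 0.012·0.262 + 0.111·0.132 = 0.013625 + 0.039296 + 0.003144 + 0.014652 = 0.070717.
P(C | S) = 0.070717 / 0.81 = 0.087305…

P(C|S) ≈ 0.0873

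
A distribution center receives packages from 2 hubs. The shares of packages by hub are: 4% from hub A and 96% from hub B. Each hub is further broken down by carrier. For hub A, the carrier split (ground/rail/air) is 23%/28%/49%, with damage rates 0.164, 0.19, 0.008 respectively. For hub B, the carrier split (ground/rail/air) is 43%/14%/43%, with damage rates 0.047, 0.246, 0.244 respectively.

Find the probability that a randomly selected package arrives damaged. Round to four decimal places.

P(D|A) = 0.23·0.164 + 0.28·0.19 + 0.49·0.008 = 0.03772 + 0.0532 + 0.00392 = 0.09484
P(D|B) = 0.43·0.047 + 0.14·0.246 + 0.43·0.244 = 0.02021 + 0.03444 + 0.10492 = 0.15957
By total probability over the outer partition,
P(D) = 0.04·0.09484 + 0.96·0.15957
      = 0.0037936 + 0.1531872 = 0.1569808

P(D) ≈ 0.1570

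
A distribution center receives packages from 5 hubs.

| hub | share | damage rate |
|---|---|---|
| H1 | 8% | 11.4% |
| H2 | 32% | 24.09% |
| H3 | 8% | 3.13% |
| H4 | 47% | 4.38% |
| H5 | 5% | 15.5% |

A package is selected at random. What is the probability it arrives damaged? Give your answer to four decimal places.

P(D) = P(D|H1)·P(H1) + P(D|H2)·P(H2) + P(D|H3)·P(H3) + P(D|H4)·P(H4) + P(D|H5)·P(H5)
      = 0.114·0.08 + 0.2409·0.32 + 0.0313·0.08 + 0.0438·0.47 + 0.155·0.05
      = 0.00912 + 0.077088 + 0.002504 + 0.020586 + 0.00775 = 0.117048

0.1170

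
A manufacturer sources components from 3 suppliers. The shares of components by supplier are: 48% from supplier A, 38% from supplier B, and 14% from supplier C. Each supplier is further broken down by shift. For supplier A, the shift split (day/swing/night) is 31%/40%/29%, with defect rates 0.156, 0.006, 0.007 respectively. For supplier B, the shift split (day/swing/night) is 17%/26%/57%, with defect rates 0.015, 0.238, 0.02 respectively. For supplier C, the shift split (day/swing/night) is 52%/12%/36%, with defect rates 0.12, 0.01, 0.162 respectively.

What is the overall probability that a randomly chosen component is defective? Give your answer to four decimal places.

P(D) ≈ 0.0712

P(D|A) = 0.31·0.156 + 0.4·0.006 + 0.29·0.007 = 0.04836 + 0.0024 + 0.00203 = 0.05279
P(D|B) = 0.17·0.015 + 0.26·0.238 + 0.57·0.02 = 0.00255 + 0.06188 + 0.0114 = 0.07583
P(D|C) = 0.52·0.12 + 0.12·0.01 + 0.36·0.162 = 0.0624 + 0.0012 + 0.05832 = 0.12192
By total probability over the outer partition,
P(D) = 0.48·0.05279 + 0.38·0.07583 + 0.14·0.12192
      = 0.0253392 + 0.0288154 + 0.0170688 = 0.0712234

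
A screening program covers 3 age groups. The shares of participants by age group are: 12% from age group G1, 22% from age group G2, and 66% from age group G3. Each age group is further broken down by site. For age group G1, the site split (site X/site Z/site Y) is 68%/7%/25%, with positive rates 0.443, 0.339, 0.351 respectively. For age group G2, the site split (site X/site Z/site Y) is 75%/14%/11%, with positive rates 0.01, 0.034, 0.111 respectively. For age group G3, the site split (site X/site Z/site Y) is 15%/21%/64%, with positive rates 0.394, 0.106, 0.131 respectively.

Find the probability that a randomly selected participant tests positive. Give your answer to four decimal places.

P(T|G1) = 0.68·0.443 + 0.07·0.339 + 0.25·0.351 = 0.30124 + 0.02373 + 0.08775 = 0.41272
P(T|G2) = 0.75·0.01 + 0.14·0.034 + 0.11·0.111 = 0.0075 + 0.00476 + 0.01221 = 0.02447
P(T|G3) = 0.15·0.394 + 0.21·0.106 + 0.64·0.131 = 0.0591 + 0.02226 + 0.08384 = 0.1652
Then overall,
P(T) = 0.12·0.41272 + 0.22·0.02447 + 0.66·0.1652
      = 0.0495264 + 0.0053834 + 0.109032 = 0.1639418

0.1639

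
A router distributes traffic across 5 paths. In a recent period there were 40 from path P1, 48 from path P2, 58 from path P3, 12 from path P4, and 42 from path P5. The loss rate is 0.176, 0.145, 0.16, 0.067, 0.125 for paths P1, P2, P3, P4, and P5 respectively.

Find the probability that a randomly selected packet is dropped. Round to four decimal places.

Total: 40 + 48 + 58 + 12 + 42 = 200.
P(P1) = 40/200 = 0.2. P(P2) = 48/200 = 0.24. P(P3) = 58/200 = 0.29. P(P4) = 12/200 = 0.06. P(P5) = 42/200 = 0.21.
Summing over the partition,
P(L) = P(L|P1)·P(P1) + P(L|P2)·P(P2) + P(L|P3)·P(P3) + P(L|P4)·P(P4) + P(L|P5)·P(P5)
      = 0.176·0.2 + 0.145·0.24 + 0.16·0.29 + 0.067·0.06 + 0.125·0.21
      = 0.0352 + 0.0348 + 0.0464 + 0.00402 + 0.02625 = 0.14667

0.1467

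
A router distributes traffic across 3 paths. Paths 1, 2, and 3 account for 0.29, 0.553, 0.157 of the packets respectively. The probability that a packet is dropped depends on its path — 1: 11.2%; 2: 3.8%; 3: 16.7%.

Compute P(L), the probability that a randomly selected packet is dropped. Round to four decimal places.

P(L) = P(L|1)·P(1) + P(L|2)·P(2) + P(L|3)·P(3)
      = 0.112·0.29 + 0.038·0.553 + 0.167·0.157
      = 0.03248 + 0.021014 + 0.026219 = 0.079713

0.0797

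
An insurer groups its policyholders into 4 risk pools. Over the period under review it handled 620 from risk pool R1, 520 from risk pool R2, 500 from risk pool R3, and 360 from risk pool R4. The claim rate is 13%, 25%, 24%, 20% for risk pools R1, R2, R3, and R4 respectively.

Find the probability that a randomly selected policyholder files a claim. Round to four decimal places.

0.2013

Total: 620 + 520 + 500 + 360 = 2000.
P(R1) = 620/2000 = 0.31. P(R2) = 520/2000 = 0.26. P(R3) = 500/2000 = 0.25. P(R4) = 360/2000 = 0.18.
P(C) = P(C|R1)·P(R1) + P(C|R2)·P(R2) + P(C|R3)·P(R3) + P(C|R4)·P(R4)
      = 0.13·0.31 + 0.25·0.26 + 0.24·0.25 + 0.2·0.18
      = 0.0403 + 0.065 + 0.06 + 0.036 = 0.2013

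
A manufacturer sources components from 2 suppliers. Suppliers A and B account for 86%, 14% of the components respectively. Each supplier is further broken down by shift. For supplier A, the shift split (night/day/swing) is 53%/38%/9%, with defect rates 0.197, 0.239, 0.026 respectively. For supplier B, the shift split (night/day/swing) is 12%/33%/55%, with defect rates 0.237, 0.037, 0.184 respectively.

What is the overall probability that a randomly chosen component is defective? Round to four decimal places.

P(D) ≈ 0.1898

P(D|A) = 0.53·0.197 + 0.38·0.239 + 0.09·0.026 = 0.10441 + 0.09082 + 0.00234 = 0.19757
P(D|B) = 0.12·0.237 + 0.33·0.037 + 0.55·0.184 = 0.02844 + 0.01221 + 0.1012 = 0.14185
By total probability over the outer partition,
P(D) = 0.86·0.19757 + 0.14·0.14185
      = 0.1699102 + 0.019859 = 0.1897692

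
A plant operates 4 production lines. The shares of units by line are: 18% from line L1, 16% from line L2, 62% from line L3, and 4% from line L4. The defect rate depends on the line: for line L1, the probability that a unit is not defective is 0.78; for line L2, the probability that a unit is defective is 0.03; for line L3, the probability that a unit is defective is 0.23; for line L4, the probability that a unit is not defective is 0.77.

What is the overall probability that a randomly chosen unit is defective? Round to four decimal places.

0.1962

P(D|L1) = 1 − 0.78 = 0.22.
P(D|L4) = 1 − 0.77 = 0.23.
P(D) = P(D|L1)·P(L1) + P(D|L2)·P(L2) + P(D|L3)·P(L3) + P(D|L4)·P(L4)
      = 0.22·0.18 + 0.03·0.16 + 0.23·0.62 + 0.23·0.04
      = 0.0396 + 0.0048 + 0.1426 + 0.0092 = 0.1962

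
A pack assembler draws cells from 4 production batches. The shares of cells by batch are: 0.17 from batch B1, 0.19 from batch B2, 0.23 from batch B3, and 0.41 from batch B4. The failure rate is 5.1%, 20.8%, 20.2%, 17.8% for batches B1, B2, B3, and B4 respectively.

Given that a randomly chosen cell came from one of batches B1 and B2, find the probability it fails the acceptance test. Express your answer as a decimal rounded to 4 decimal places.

Let S = {B1, B2}.
P(S) = 0.17 + 0.19 = 0.36.
P(F ∩ S) = 0.051·0.17 + 0.208·0.19 = 0.00867 + 0.03952 = 0.04819.
P(F | S) = 0.04819 / 0.36 = 0.133861…

0.1339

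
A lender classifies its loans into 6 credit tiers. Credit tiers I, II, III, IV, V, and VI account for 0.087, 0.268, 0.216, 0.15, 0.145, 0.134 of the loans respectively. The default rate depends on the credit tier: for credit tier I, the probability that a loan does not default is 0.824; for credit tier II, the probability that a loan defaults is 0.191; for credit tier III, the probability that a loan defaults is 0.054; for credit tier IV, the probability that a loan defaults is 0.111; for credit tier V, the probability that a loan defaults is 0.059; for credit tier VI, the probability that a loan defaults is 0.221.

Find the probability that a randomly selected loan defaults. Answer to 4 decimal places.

P(D|I) = 1 − 0.824 = 0.176.
P(D) = P(D|I)·P(I) + P(D|II)·P(II) + P(D|III)·P(III) + P(D|IV)·P(IV) + P(D|V)·P(V) + P(D|VI)·P(VI)
      = 0.176·0.087 + 0.191·0.268 + 0.054·0.216 + 0.111·0.15 + 0.059·0.145 + 0.221·0.134
      = 0.015312 + 0.051188 + 0.011664 + 0.01665 + 0.008555 + 0.029614 = 0.132983

0.1330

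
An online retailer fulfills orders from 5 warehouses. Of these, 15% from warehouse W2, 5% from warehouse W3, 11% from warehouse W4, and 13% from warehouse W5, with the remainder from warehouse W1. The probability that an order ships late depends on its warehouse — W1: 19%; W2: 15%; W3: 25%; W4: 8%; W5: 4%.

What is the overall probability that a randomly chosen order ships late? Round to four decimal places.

P(L) ≈ 0.1554

P(W1) = 1 − (0.15 + 0.05 + 0.11 + 0.13) = 0.56.
P(L) = P(L|W1)·P(W1) + P(L|W2)·P(W2) + P(L|W3)·P(W3) + P(L|W4)·P(W4) + P(L|W5)·P(W5)
      = 0.19·0.56 + 0.15·0.15 + 0.25·0.05 + 0.08·0.11 + 0.04·0.13
      = 0.1064 + 0.0225 + 0.0125 + 0.0088 + 0.0052 = 0.1554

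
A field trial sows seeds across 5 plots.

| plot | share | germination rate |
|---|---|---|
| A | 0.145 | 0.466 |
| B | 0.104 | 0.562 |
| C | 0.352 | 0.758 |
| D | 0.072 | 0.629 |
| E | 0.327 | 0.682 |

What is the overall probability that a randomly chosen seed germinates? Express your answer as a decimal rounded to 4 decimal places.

P(G) ≈ 0.6611

P(G) = P(G|A)·P(A) + P(G|B)·P(B) + P(G|C)·P(C) + P(G|D)·P(D) + P(G|E)·P(E)
      = 0.466·0.145 + 0.562·0.104 + 0.758·0.352 + 0.629·0.072 + 0.682·0.327
      = 0.06757 + 0.058448 + 0.266816 + 0.045288 + 0.223014 = 0.661136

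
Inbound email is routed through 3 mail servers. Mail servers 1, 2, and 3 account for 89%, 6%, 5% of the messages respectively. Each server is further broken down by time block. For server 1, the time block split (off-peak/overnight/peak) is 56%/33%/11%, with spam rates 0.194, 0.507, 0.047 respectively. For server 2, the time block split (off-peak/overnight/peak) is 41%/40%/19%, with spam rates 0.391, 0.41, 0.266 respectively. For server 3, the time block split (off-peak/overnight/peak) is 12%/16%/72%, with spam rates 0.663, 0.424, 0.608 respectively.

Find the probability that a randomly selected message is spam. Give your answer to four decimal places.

P(S|1) = 0.56·0.194 + 0.33·0.507 + 0.11·0.047 = 0.10864 + 0.16731 + 0.00517 = 0.28112
P(S|2) = 0.41·0.391 + 0.4·0.41 + 0.19·0.266 = 0.16031 + 0.164 + 0.05054 = 0.37485
P(S|3) = 0.12·0.663 + 0.16·0.424 + 0.72·0.608 = 0.07956 + 0.06784 + 0.43776 = 0.58516
By total probability over the outer partition,
P(S) = 0.89·0.28112 + 0.06·0.37485 + 0.05·0.58516
      = 0.2501968 + 0.022491 + 0.029258 = 0.3019458

0.3019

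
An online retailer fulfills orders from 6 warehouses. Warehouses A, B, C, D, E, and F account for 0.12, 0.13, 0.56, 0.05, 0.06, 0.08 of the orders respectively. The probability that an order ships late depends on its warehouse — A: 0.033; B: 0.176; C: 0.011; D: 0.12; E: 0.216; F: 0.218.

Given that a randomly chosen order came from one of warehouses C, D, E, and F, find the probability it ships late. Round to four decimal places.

Let S = {C, D, E, F}.
P(S) = 0.56 + 0.05 + 0.06 + 0.08 = 0.75.
P(L ∩ S) = 0.011·0.56 + 0.12·0.05 + 0.216·0.06 + 0.218·0.08 = 0.00616 + 0.006 + 0.01296 + 0.01744 = 0.04256.
P(L | S) = 0.04256 / 0.75 = 0.056747…

P(L|S) ≈ 0.0567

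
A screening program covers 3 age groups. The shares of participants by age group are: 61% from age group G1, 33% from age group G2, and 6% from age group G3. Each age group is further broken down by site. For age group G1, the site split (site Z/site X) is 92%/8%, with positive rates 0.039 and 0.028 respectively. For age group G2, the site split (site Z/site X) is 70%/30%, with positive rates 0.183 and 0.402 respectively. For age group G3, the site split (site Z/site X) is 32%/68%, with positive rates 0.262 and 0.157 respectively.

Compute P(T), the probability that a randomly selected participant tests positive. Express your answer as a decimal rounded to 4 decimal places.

P(T|G1) = 0.92·0.039 + 0.08·0.028 = 0.03588 + 0.00224 = 0.03812
P(T|G2) = 0.7·0.183 + 0.3·0.402 = 0.1281 + 0.1206 = 0.2487
P(T|G3) = 0.32·0.262 + 0.68·0.157 = 0.08384 + 0.10676 = 0.1906
By total probability over the outer partition,
P(T) = 0.61·0.03812 + 0.33·0.2487 + 0.06·0.1906
      = 0.0232532 + 0.082071 + 0.011436 = 0.1167602

P(T) ≈ 0.1168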